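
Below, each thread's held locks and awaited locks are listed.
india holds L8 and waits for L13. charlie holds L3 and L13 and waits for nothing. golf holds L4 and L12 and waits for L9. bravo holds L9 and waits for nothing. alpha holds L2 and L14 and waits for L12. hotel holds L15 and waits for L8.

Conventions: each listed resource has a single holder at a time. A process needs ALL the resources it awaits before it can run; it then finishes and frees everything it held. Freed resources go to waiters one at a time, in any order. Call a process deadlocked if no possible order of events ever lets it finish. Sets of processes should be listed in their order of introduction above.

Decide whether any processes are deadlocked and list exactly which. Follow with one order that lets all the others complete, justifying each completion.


Nothing here is deadlocked.
Key observation: all waits point, directly or indirectly, at processes that can finish, so nothing is permanently blocked.
One completion order for the rest: bravo, golf, charlie, india, hotel, alpha.
Check, step by step:
  run bravo (it waits on nothing); releases L9
  golf waits on L9 — all released -> runs and releases L4 and L12
  run charlie (it waits on nothing); releases L3 and L13
  india waits on L13 — all released -> runs and releases L8
  hotel waits on L8 — all released -> runs and releases L15
  alpha waits on L12 — all released -> runs and releases L2 and L14


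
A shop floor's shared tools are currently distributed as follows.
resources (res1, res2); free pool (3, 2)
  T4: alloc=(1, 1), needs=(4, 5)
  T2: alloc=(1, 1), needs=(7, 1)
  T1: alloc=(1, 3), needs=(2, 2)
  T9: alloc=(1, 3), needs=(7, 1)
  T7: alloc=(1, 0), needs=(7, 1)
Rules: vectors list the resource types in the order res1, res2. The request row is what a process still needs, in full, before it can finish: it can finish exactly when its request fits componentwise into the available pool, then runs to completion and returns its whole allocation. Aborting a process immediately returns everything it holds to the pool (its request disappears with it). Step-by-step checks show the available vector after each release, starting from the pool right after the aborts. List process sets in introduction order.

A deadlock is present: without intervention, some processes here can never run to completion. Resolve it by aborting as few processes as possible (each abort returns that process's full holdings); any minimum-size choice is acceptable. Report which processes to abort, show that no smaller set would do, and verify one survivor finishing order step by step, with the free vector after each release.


Abort T9 and T7.
Key observation: aborting T9 and T7 returns (2, 3), and T2 — hopeless before — runs at step 3 with the returned capacity in the pool.
No one abort is enough; case by case: T4 alone leaves T2 blocked (short on res1); T2 alone leaves T9 blocked (short on res1); T1 alone leaves T2 blocked (short on res1); T9 alone leaves T2 blocked (short on res1); T7 alone leaves T2 blocked (short on res1).
Survivors finish in the order: T1, T4, T2. Check, step by step (pool after the aborts first):
  pool = (5, 5)
  T1: need (2, 2) fits (5, 5); releases (1, 3), pool now (6, 8)
  T4: need (4, 5) fits (6, 8); releases (1, 1), pool now (7, 9)
  T2: need (7, 1) fits (7, 9); releases (1, 1), pool now (8, 10)


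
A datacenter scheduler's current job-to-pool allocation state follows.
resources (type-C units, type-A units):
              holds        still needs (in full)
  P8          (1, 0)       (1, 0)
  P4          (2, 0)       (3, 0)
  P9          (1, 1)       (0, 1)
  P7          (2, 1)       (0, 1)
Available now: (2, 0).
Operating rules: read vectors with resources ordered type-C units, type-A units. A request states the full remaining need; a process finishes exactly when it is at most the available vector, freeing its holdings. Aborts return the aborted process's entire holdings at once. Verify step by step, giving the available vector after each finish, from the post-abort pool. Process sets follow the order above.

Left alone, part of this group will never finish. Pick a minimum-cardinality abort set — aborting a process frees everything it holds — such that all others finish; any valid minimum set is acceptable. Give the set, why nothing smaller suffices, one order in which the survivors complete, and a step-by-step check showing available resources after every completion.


The answer: abort P9.
Key observation: aborting P9 returns (1, 1), and P7 — hopeless before — runs at step 2 with the returned capacity in the pool.
No smaller set exists: with zero aborts the deadlock remains.
The survivors complete as P8, P7, P4. Verifying each step (starting from the post-abort pool):
  pool = (3, 1)
  P8: need (1, 0) fits (3, 1); releases (1, 0), pool now (4, 1)
  P7: need (0, 1) fits (4, 1); releases (2, 1), pool now (6, 2)
  P4: need (3, 0) fits (6, 2); releases (2, 0), pool now (8, 2)


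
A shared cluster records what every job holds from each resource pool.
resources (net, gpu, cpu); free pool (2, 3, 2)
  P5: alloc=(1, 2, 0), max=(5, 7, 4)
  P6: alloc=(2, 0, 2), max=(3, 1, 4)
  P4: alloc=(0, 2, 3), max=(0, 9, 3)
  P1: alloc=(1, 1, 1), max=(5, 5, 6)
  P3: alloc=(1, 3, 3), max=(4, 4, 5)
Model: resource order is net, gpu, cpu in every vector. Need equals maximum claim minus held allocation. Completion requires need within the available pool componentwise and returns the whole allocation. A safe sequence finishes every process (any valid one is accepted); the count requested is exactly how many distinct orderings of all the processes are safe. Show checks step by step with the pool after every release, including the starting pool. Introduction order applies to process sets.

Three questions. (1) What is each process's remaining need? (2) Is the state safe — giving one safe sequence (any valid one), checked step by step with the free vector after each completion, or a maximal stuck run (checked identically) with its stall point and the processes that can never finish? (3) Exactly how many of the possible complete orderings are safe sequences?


(1) Need matrix, components ordered net, gpu, cpu:
  P5: (4, 5, 4)
  P6: (1, 1, 2)
  P4: (0, 7, 0)
  P1: (4, 4, 5)
  P3: (3, 1, 2)
(2) The state is SAFE; one workable sequence: P6, P3, P1, P5, P4.
Key observation: P6 is the earliest step where a requested resource binds exactly: need (1, 1, 2), pool (2, 3, 2) at its turn.
Walking it through:
  pool = (2, 3, 2)
  run P6 (needs (1, 1, 2), free (2, 3, 2)); after release of (2, 0, 2) the pool is (4, 3, 4)
  run P3 (needs (3, 1, 2), free (4, 3, 4)); after release of (1, 3, 3) the pool is (5, 6, 7)
  run P1 (needs (4, 4, 5), free (5, 6, 7)); after release of (1, 1, 1) the pool is (6, 7, 8)
  run P5 (needs (4, 5, 4), free (6, 7, 8)); after release of (1, 2, 0) the pool is (7, 9, 8)
  run P4 (needs (0, 7, 0), free (7, 9, 8)); after release of (0, 2, 3) the pool is (7, 11, 11)
(3) Exactly 4 of the possible complete orderings are safe sequences.


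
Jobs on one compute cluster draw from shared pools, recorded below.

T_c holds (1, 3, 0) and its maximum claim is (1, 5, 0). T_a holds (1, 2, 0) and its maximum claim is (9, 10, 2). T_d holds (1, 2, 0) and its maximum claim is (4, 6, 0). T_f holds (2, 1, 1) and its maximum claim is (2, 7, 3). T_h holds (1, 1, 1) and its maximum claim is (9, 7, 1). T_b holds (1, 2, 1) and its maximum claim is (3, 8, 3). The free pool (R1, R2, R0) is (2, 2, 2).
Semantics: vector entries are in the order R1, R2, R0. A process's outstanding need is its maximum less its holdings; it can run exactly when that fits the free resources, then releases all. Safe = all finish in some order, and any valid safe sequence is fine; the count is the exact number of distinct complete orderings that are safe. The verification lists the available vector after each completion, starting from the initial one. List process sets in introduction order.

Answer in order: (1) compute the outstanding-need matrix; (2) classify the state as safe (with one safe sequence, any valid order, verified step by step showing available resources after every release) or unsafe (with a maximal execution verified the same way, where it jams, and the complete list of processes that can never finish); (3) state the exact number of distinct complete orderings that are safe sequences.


(1) Remaining need (order R1, R2, R0):
  T_c: (0, 2, 0)
  T_a: (8, 8, 2)
  T_d: (3, 4, 0)
  T_f: (0, 6, 2)
  T_h: (8, 6, 0)
  T_b: (2, 6, 2)
(2) UNSAFE.
Key observation: after T_c, T_d, T_f, T_b complete, (7, 10, 4) is the best the pool ever gets, yet each leftover process wants more R1.
A maximal execution: T_c, T_d, T_f, T_b — then nothing else fits. Step-by-step check:
  pool = (2, 2, 2)
  T_c needs (0, 2, 0) <= (2, 2, 2) -> finishes; pool += (1, 3, 0) = (3, 5, 2)
  T_d needs (3, 4, 0) <= (3, 5, 2) -> finishes; pool += (1, 2, 0) = (4, 7, 2)
  T_f needs (0, 6, 2) <= (4, 7, 2) -> finishes; pool += (2, 1, 1) = (6, 8, 3)
  T_b needs (2, 6, 2) <= (6, 8, 3) -> finishes; pool += (1, 2, 1) = (7, 10, 4)
  T_a still needs (8, 8, 2) but only (7, 10, 4) is free — short on R1
  T_h still needs (8, 6, 0) but only (7, 10, 4) is free — short on R1
Never able to finish: T_a and T_h.
(3) Exactly 0 of the possible complete orderings are safe sequences.


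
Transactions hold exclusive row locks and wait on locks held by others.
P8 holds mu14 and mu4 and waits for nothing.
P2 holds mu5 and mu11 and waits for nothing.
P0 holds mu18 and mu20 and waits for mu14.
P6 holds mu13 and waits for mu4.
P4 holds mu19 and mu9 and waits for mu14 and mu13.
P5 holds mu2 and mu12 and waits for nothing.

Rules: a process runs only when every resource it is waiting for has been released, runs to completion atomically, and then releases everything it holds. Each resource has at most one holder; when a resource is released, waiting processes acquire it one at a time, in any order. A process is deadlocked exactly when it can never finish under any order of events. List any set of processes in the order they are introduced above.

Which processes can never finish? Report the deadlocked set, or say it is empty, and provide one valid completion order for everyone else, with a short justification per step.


Nothing here is deadlocked.
Key observation: the waits form no ring: some process can always run, and its releases unblock the others one by one.
The rest can finish in the order P8, P6, P5, P0, P4, P2.
Check, step by step:
  P8: no waits; runs immediately, freeing mu14 and mu4
  run P6 (all its waits — mu4 — are resolved); releases mu13
  P5: no waits; runs immediately, freeing mu2 and mu12
  run P0 (all its waits — mu14 — are resolved); releases mu18 and mu20
  run P4 (all its waits — mu14 and mu13 — are resolved); releases mu19 and mu9
  P2: no waits; runs immediately, freeing mu5 and mu11


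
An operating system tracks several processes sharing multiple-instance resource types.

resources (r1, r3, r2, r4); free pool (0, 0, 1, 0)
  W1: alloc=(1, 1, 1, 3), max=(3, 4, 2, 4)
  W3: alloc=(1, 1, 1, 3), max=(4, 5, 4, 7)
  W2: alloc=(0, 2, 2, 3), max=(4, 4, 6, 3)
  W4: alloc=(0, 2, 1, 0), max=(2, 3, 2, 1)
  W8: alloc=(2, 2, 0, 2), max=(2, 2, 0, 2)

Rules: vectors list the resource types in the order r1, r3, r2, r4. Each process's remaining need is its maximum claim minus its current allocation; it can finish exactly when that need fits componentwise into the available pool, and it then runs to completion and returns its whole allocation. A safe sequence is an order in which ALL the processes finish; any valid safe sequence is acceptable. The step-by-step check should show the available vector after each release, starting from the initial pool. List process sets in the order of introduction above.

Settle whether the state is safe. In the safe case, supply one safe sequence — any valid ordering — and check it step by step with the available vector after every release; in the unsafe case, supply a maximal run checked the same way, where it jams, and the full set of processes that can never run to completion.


SAFE — a valid safe sequence is W8, W4, W1, W3, W2.
Key observation: W4 marks the first exact bind of the order: its need (2, 1, 1, 1) fits the free (2, 2, 1, 2) with zero slack on a requested resource.
Step-by-step check:
  pool = (0, 0, 1, 0)
  run W8 (needs (0, 0, 0, 0), free (0, 0, 1, 0)); after release of (2, 2, 0, 2) the pool is (2, 2, 1, 2)
  run W4 (needs (2, 1, 1, 1), free (2, 2, 1, 2)); after release of (0, 2, 1, 0) the pool is (2, 4, 2, 2)
  run W1 (needs (2, 3, 1, 1), free (2, 4, 2, 2)); after release of (1, 1, 1, 3) the pool is (3, 5, 3, 5)
  run W3 (needs (3, 4, 3, 4), free (3, 5, 3, 5)); after release of (1, 1, 1, 3) the pool is (4, 6, 4, 8)
  run W2 (needs (4, 2, 4, 0), free (4, 6, 4, 8)); after release of (0, 2, 2, 3) the pool is (4, 8, 6, 11)


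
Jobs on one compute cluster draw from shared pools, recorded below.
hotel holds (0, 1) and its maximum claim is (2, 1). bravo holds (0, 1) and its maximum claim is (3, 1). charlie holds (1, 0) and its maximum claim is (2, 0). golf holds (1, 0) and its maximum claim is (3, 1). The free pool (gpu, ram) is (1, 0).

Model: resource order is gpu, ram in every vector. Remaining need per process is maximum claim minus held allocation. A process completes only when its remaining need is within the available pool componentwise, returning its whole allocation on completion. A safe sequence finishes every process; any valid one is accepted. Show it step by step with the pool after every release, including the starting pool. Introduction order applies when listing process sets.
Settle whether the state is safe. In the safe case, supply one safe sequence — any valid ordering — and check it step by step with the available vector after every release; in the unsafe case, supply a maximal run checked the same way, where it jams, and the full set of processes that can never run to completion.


SAFE — a valid safe sequence is charlie, hotel, golf, bravo.
Key observation: the order's first zero-slack moment is charlie ((1, 0) needed, (1, 0) free — a requested resource with nothing to spare).
Check, step by step:
  pool = (1, 0)
  run charlie (needs (1, 0), free (1, 0)); after release of (1, 0) the pool is (2, 0)
  run hotel (needs (2, 0), free (2, 0)); after release of (0, 1) the pool is (2, 1)
  run golf (needs (2, 1), free (2, 1)); after release of (1, 0) the pool is (3, 1)
  run bravo (needs (3, 0), free (3, 1)); after release of (0, 1) the pool is (3, 2)


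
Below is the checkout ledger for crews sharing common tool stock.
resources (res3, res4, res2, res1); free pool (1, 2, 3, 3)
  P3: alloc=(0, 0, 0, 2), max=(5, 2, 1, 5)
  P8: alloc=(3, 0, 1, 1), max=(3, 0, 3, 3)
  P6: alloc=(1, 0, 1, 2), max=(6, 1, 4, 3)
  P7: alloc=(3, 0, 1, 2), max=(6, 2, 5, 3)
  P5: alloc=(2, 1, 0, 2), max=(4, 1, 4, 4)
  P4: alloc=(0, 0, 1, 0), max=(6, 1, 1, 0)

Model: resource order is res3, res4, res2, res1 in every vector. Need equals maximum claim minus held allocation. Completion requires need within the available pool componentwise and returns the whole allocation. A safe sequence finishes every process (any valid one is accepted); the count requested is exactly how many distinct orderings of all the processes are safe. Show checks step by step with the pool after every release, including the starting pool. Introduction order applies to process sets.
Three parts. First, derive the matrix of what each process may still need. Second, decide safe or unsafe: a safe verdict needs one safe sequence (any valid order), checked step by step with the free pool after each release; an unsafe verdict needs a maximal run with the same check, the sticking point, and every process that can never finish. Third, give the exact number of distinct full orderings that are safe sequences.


(1) Remaining need (order res3, res4, res2, res1):
  P3: (5, 2, 1, 3)
  P8: (0, 0, 2, 2)
  P6: (5, 1, 3, 1)
  P7: (3, 2, 4, 1)
  P5: (2, 0, 4, 2)
  P4: (6, 1, 0, 0)
(2) SAFE, for example via the order P8, P7, P4, P6, P3, P5.
Key observation: P7 is the earliest step where a requested resource binds exactly: need (3, 2, 4, 1), pool (4, 2, 4, 4) at its turn.
Step-by-step check:
  pool = (1, 2, 3, 3)
  run P8 (needs (0, 0, 2, 2), free (1, 2, 3, 3)); after release of (3, 0, 1, 1) the pool is (4, 2, 4, 4)
  run P7 (needs (3, 2, 4, 1), free (4, 2, 4, 4)); after release of (3, 0, 1, 2) the pool is (7, 2, 5, 6)
  run P4 (needs (6, 1, 0, 0), free (7, 2, 5, 6)); after release of (0, 0, 1, 0) the pool is (7, 2, 6, 6)
  run P6 (needs (5, 1, 3, 1), free (7, 2, 6, 6)); after release of (1, 0, 1, 2) the pool is (8, 2, 7, 8)
  run P3 (needs (5, 2, 1, 3), free (8, 2, 7, 8)); after release of (0, 0, 0, 2) the pool is (8, 2, 7, 10)
  run P5 (needs (2, 0, 4, 2), free (8, 2, 7, 10)); after release of (2, 1, 0, 2) the pool is (10, 3, 7, 12)
(3) The exact count: 48 of the possible complete orderings are safe sequences.


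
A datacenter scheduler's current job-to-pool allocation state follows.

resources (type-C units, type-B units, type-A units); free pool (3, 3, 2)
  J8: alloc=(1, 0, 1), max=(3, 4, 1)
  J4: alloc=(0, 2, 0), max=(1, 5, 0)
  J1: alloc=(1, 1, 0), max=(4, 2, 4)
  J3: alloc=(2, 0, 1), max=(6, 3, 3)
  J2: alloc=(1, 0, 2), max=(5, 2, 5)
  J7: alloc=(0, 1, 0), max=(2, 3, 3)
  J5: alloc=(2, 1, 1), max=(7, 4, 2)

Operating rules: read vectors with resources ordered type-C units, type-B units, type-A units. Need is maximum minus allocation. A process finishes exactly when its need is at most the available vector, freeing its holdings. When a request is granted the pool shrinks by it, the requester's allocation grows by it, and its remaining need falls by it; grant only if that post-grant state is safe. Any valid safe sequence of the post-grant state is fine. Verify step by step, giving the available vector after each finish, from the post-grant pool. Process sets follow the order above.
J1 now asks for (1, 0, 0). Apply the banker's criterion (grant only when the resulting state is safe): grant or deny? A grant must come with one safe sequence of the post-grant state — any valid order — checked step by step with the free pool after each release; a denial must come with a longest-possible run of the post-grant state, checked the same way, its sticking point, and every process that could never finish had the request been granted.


DENY: after the grant no complete ordering would exist.
Key observation: after J4, J8, J7 the pool peaks at (3, 6, 3), and each blocked process is short somewhere: J1 on type-A units; J3 on type-C units; J2 on type-C units; J5 on type-C units.
On the post-grant state, J4, J8, J7 is a maximal run — nothing extends it. Step-by-step check:
  pool = (2, 3, 2)
  J4 needs (1, 3, 0) <= (2, 3, 2) -> finishes; pool += (0, 2, 0) = (2, 5, 2)
  J8 needs (2, 4, 0) <= (2, 5, 2) -> finishes; pool += (1, 0, 1) = (3, 5, 3)
  J7 needs (2, 2, 3) <= (3, 5, 3) -> finishes; pool += (0, 1, 0) = (3, 6, 3)
  J1 cannot run: need (2, 1, 4) vs free (3, 6, 3) (insufficient type-A units)
  J3 cannot run: need (4, 3, 2) vs free (3, 6, 3) (insufficient type-C units)
  J2 cannot run: need (4, 2, 3) vs free (3, 6, 3) (insufficient type-C units)
  J5 cannot run: need (5, 3, 1) vs free (3, 6, 3) (insufficient type-C units)
Processes that could never finish after the grant: J1, J3, J2 and J5.


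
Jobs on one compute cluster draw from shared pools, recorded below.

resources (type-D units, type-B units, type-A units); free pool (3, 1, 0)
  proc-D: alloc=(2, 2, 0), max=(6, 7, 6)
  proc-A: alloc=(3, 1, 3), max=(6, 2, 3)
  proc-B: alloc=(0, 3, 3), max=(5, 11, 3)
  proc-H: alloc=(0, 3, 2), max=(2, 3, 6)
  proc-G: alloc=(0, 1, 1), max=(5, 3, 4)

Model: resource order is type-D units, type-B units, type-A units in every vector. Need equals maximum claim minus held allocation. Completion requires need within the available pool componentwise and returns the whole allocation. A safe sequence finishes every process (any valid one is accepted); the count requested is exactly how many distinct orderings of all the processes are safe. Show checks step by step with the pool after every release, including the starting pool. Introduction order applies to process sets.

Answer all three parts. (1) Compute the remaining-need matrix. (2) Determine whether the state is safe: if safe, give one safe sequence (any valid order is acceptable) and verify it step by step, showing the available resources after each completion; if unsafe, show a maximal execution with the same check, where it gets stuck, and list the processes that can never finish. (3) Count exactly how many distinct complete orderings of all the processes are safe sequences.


(1) Remaining need (order type-D units, type-B units, type-A units):
  proc-D: (4, 5, 6)
  proc-A: (3, 1, 0)
  proc-B: (5, 8, 0)
  proc-H: (2, 0, 4)
  proc-G: (5, 2, 3)
(2) SAFE, for example via the order proc-A, proc-G, proc-H, proc-D, proc-B.
Key observation: the order's first zero-slack moment is proc-A ((3, 1, 0) needed, (3, 1, 0) free — a requested resource with nothing to spare).
Walking it through:
  pool = (3, 1, 0)
  proc-A needs (3, 1, 0) <= (3, 1, 0) -> finishes; pool += (3, 1, 3) = (6, 2, 3)
  proc-G needs (5, 2, 3) <= (6, 2, 3) -> finishes; pool += (0, 1, 1) = (6, 3, 4)
  proc-H needs (2, 0, 4) <= (6, 3, 4) -> finishes; pool += (0, 3, 2) = (6, 6, 6)
  proc-D needs (4, 5, 6) <= (6, 6, 6) -> finishes; pool += (2, 2, 0) = (8, 8, 6)
  proc-B needs (5, 8, 0) <= (8, 8, 6) -> finishes; pool += (0, 3, 3) = (8, 11, 9)
(3) The exact count: 1 of the possible complete orderings is a safe sequence.


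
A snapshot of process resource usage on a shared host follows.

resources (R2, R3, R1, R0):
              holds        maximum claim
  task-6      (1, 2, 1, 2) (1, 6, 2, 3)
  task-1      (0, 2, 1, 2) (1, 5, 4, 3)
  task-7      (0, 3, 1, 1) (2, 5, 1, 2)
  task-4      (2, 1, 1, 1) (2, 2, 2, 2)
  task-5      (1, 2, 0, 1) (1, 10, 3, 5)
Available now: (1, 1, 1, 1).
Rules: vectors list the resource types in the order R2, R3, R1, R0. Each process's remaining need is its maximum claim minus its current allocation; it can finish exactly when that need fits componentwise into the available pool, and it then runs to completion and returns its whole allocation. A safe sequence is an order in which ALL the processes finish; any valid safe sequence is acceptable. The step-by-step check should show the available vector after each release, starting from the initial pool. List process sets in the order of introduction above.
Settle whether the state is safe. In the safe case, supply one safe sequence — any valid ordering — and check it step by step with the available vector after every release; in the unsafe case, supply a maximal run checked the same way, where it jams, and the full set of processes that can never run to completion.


SAFE. One safe sequence: task-4, task-7, task-1, task-6, task-5.
Key observation: reading the order forward, task-4 is the first process whose need (0, 1, 1, 1) meets the free pool (1, 1, 1, 1) exactly on a resource it requests.
Verifying each step:
  pool = (1, 1, 1, 1)
  task-4: need (0, 1, 1, 1) fits (1, 1, 1, 1); releases (2, 1, 1, 1), pool now (3, 2, 2, 2)
  task-7: need (2, 2, 0, 1) fits (3, 2, 2, 2); releases (0, 3, 1, 1), pool now (3, 5, 3, 3)
  task-1: need (1, 3, 3, 1) fits (3, 5, 3, 3); releases (0, 2, 1, 2), pool now (3, 7, 4, 5)
  task-6: need (0, 4, 1, 1) fits (3, 7, 4, 5); releases (1, 2, 1, 2), pool now (4, 9, 5, 7)
  task-5: need (0, 8, 3, 4) fits (4, 9, 5, 7); releases (1, 2, 0, 1), pool now (5, 11, 5, 8)


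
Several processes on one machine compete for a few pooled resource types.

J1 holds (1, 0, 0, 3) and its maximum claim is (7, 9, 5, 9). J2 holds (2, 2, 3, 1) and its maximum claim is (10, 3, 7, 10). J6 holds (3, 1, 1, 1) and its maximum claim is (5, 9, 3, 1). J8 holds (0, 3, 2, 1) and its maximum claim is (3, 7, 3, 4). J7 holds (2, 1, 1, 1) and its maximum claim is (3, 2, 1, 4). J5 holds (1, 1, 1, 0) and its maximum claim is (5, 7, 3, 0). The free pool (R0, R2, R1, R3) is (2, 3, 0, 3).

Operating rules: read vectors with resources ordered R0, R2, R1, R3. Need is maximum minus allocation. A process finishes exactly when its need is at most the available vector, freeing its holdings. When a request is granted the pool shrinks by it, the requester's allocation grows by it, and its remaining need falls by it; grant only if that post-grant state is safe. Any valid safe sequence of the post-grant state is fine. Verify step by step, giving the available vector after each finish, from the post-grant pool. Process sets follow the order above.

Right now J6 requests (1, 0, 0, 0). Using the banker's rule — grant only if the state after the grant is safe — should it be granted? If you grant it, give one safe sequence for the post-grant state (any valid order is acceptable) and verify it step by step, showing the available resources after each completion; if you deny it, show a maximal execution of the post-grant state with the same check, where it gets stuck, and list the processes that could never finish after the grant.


DENY — the pretend-granted state is unsafe.
Key observation: after J7, J8 the pool peaks at (3, 7, 3, 5), and each blocked process is short somewhere: J1 on R0, R2, R1, R3; J2 on R0, R1, R3; J6 on R2; J5 on R0.
On the post-grant state, J7, J8 is a maximal run — nothing extends it. Step-by-step check:
  pool = (1, 3, 0, 3)
  run J7 (needs (1, 1, 0, 3), free (1, 3, 0, 3)); after release of (2, 1, 1, 1) the pool is (3, 4, 1, 4)
  run J8 (needs (3, 4, 1, 3), free (3, 4, 1, 4)); after release of (0, 3, 2, 1) the pool is (3, 7, 3, 5)
  blocked: J1 wants (6, 9, 5, 6), pool (3, 7, 3, 5) — not enough R0, R2, R1 and R3
  blocked: J2 wants (8, 1, 4, 9), pool (3, 7, 3, 5) — not enough R0, R1 and R3
  blocked: J6 wants (1, 8, 2, 0), pool (3, 7, 3, 5) — not enough R2
  blocked: J5 wants (4, 6, 2, 0), pool (3, 7, 3, 5) — not enough R0
Had the request been granted, J1, J2, J6 and J5 could never finish.


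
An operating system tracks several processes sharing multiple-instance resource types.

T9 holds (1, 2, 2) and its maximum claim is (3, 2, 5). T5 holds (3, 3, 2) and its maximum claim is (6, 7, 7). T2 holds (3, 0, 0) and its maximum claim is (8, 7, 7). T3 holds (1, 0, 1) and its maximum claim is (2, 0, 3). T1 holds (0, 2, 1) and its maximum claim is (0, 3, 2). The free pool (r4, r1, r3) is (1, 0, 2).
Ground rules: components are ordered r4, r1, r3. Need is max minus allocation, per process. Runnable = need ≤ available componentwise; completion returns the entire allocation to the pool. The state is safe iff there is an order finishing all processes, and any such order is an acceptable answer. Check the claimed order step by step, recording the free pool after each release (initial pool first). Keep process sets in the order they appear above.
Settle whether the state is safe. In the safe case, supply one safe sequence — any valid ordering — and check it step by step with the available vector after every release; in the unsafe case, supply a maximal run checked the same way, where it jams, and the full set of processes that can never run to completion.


SAFE, for example via the order T3, T9, T1, T5, T2.
Key observation: T3 is the earliest step where a requested resource binds exactly: need (1, 0, 2), pool (1, 0, 2) at its turn.
Step-by-step check:
  pool = (1, 0, 2)
  run T3 (needs (1, 0, 2), free (1, 0, 2)); after release of (1, 0, 1) the pool is (2, 0, 3)
  run T9 (needs (2, 0, 3), free (2, 0, 3)); after release of (1, 2, 2) the pool is (3, 2, 5)
  run T1 (needs (0, 1, 1), free (3, 2, 5)); after release of (0, 2, 1) the pool is (3, 4, 6)
  run T5 (needs (3, 4, 5), free (3, 4, 6)); after release of (3, 3, 2) the pool is (6, 7, 8)
  run T2 (needs (5, 7, 7), free (6, 7, 8)); after release of (3, 0, 0) the pool is (9, 7, 8)


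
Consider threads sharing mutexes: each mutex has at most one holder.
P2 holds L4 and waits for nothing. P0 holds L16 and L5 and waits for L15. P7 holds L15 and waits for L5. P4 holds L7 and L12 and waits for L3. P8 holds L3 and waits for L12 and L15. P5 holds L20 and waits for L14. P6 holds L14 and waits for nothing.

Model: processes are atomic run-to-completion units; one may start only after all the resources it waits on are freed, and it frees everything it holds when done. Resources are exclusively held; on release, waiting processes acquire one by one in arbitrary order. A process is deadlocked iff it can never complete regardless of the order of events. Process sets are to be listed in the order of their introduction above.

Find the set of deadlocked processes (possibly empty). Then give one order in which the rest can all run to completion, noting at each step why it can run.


Deadlocked set: P0, P7, P4 and P8.
Key observation: P0 -> P7 -> P0 is a circular wait — nothing in it can go first; P4 and P8 are caught in further circular waits.
One completion order for the rest: P6, P5, P2.
Verifying each step:
  P6: no waits; runs immediately, freeing L14
  run P5 (all its waits — L14 — are resolved); releases L20
  P2: no waits; runs immediately, freeing L4


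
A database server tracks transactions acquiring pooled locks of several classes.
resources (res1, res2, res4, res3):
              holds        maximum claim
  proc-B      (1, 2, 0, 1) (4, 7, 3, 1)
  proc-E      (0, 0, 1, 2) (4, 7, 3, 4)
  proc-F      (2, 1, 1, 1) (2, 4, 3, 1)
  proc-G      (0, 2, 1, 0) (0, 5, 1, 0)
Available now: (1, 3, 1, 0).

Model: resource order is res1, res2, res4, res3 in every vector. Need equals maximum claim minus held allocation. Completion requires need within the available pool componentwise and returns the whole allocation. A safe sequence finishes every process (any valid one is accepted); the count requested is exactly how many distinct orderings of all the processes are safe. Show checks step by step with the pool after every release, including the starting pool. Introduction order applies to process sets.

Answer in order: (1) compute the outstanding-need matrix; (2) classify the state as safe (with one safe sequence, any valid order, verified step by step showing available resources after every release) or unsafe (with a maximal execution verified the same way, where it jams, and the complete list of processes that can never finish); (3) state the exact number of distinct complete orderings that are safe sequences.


(1) Need matrix, components ordered res1, res2, res4, res3:
  proc-B: (3, 5, 3, 0)
  proc-E: (4, 7, 2, 2)
  proc-F: (0, 3, 2, 0)
  proc-G: (0, 3, 0, 0)
(2) The state is SAFE; one workable sequence: proc-G, proc-F, proc-B, proc-E.
Key observation: proc-G marks the first exact bind of the order: its need (0, 3, 0, 0) fits the free (1, 3, 1, 0) with zero slack on a requested resource.
Step-by-step check:
  pool = (1, 3, 1, 0)
  proc-G needs (0, 3, 0, 0) <= (1, 3, 1, 0) -> finishes; pool += (0, 2, 1, 0) = (1, 5, 2, 0)
  proc-F needs (0, 3, 2, 0) <= (1, 5, 2, 0) -> finishes; pool += (2, 1, 1, 1) = (3, 6, 3, 1)
  proc-B needs (3, 5, 3, 0) <= (3, 6, 3, 1) -> finishes; pool += (1, 2, 0, 1) = (4, 8, 3, 2)
  proc-E needs (4, 7, 2, 2) <= (4, 8, 3, 2) -> finishes; pool += (0, 0, 1, 2) = (4, 8, 4, 4)
(3) The exact count: 1 of the possible complete orderings is a safe sequence.


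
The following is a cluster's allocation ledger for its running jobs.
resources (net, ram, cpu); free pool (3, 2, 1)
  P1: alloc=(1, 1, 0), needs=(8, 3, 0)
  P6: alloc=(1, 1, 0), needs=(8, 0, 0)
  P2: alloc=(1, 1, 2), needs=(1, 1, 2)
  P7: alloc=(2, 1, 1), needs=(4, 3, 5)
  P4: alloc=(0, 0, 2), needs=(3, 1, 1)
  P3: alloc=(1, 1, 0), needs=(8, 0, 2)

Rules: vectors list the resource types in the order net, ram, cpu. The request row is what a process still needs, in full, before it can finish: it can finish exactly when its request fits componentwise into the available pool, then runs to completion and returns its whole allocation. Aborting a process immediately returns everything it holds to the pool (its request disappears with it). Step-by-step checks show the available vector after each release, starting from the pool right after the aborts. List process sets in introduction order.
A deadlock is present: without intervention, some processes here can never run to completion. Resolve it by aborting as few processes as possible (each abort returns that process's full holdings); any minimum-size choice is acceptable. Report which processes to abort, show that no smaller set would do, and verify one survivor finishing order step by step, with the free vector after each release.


Abort P1 and P3.
Key observation: the deadlocked P6 becomes finishable only because P1 and P3 released (2, 2, 0); it completes at step 4 below.
Why nothing smaller works — every single abort fails: P1 alone leaves P6 blocked (short on net); P6 alone leaves P1 blocked (short on net); P2 alone leaves P1 blocked (short on net); P7 alone leaves P1 blocked (short on net); P4 alone leaves P1 blocked (short on net); P3 alone leaves P1 blocked (short on net).
The survivors complete as P4, P2, P7, P6. Step-by-step check (starting from the post-abort pool):
  pool = (5, 4, 1)
  run P4 (needs (3, 1, 1), free (5, 4, 1)); after release of (0, 0, 2) the pool is (5, 4, 3)
  run P2 (needs (1, 1, 2), free (5, 4, 3)); after release of (1, 1, 2) the pool is (6, 5, 5)
  run P7 (needs (4, 3, 5), free (6, 5, 5)); after release of (2, 1, 1) the pool is (8, 6, 6)
  run P6 (needs (8, 0, 0), free (8, 6, 6)); after release of (1, 1, 0) the pool is (9, 7, 6)


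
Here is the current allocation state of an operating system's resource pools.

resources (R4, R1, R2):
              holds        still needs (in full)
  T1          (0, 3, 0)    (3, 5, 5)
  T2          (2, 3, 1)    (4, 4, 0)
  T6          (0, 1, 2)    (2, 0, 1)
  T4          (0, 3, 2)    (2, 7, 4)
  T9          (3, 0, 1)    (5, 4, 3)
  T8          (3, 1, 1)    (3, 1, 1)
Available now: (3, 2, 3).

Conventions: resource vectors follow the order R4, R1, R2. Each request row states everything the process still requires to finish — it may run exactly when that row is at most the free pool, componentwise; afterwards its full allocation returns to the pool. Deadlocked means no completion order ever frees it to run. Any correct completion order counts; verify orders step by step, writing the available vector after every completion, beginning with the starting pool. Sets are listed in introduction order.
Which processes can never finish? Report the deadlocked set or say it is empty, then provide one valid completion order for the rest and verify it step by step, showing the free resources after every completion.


The deadlocked set is empty.
Key observation: T8 fits the free pool immediately, and its release cascades until everyone finishes.
One completion order for the rest: T8, T6, T9, T2, T4, T1. Walking it through:
  pool = (3, 2, 3)
  run T8 (needs (3, 1, 1), free (3, 2, 3)); after release of (3, 1, 1) the pool is (6, 3, 4)
  run T6 (needs (2, 0, 1), free (6, 3, 4)); after release of (0, 1, 2) the pool is (6, 4, 6)
  run T9 (needs (5, 4, 3), free (6, 4, 6)); after release of (3, 0, 1) the pool is (9, 4, 7)
  run T2 (needs (4, 4, 0), free (9, 4, 7)); after release of (2, 3, 1) the pool is (11, 7, 8)
  run T4 (needs (2, 7, 4), free (11, 7, 8)); after release of (0, 3, 2) the pool is (11, 10, 10)
  run T1 (needs (3, 5, 5), free (11, 10, 10)); after release of (0, 3, 0) the pool is (11, 13, 10)


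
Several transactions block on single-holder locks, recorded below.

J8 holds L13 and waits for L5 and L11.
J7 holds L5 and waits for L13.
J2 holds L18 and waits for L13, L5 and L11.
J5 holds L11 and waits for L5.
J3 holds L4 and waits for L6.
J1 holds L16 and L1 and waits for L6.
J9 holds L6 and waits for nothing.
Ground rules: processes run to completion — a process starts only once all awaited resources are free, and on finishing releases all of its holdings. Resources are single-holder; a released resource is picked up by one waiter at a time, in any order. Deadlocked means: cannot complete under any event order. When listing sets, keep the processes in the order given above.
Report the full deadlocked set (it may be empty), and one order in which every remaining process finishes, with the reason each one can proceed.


The deadlocked set is J8, J7, J2 and J5.
Key observation: the cycle J8 -> J7 -> J8 can never break — each member waits on the next; J5 is caught in further circular waits and J2 waits into the deadlock from upstream.
The rest can finish in the order J9, J3, J1.
Step-by-step check:
  run J9 (it waits on nothing); releases L6
  run J3 (all its waits — L6 — are resolved); releases L4
  run J1 (all its waits — L6 — are resolved); releases L16 and L1


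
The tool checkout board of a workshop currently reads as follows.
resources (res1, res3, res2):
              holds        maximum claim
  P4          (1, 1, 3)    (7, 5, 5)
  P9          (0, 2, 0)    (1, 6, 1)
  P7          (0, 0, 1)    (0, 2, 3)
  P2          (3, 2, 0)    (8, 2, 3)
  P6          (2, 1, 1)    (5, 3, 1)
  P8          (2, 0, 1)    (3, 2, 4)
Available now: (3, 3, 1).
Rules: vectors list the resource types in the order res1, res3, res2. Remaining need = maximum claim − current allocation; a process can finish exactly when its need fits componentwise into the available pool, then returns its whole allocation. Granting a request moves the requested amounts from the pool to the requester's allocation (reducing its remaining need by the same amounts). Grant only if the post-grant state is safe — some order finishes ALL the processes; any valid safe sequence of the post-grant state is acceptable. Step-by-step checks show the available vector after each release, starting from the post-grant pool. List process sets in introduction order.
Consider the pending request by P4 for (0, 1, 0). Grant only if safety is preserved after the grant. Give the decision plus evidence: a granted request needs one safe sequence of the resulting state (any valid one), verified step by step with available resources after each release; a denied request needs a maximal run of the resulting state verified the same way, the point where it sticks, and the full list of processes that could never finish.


GRANT: granting preserves safety; a valid post-grant sequence is P6, P7, P2, P8, P4, P9.
Key observation: the transfer keeps a workable pool ((3, 2, 1)); P6 starts the safe sequence.
Step-by-step check of the post-grant state:
  pool = (3, 2, 1)
  run P6 (needs (3, 2, 0), free (3, 2, 1)); after release of (2, 1, 1) the pool is (5, 3, 2)
  run P7 (needs (0, 2, 2), free (5, 3, 2)); after release of (0, 0, 1) the pool is (5, 3, 3)
  run P2 (needs (5, 0, 3), free (5, 3, 3)); after release of (3, 2, 0) the pool is (8, 5, 3)
  run P8 (needs (1, 2, 3), free (8, 5, 3)); after release of (2, 0, 1) the pool is (10, 5, 4)
  run P4 (needs (6, 3, 2), free (10, 5, 4)); after release of (1, 2, 3) the pool is (11, 7, 7)
  run P9 (needs (1, 4, 1), free (11, 7, 7)); after release of (0, 2, 0) the pool is (11, 9, 7)


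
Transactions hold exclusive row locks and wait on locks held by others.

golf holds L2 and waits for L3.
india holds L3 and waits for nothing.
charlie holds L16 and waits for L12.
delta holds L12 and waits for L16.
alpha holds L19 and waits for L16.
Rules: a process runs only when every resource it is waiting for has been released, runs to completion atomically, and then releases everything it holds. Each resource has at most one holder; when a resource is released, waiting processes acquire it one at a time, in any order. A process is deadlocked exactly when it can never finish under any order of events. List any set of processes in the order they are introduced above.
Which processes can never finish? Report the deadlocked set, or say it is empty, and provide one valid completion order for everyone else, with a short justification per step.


Deadlocked: charlie, delta and alpha.
Key observation: along charlie -> delta -> charlie, each member waits on what the next one holds — a deadlock; alpha waits into the deadlock from upstream.
A valid finishing order for the others: india, golf.
Walking it through:
  india: no waits; runs immediately, freeing L3
  golf: everything it awaited (L3) is free; runs, freeing L2


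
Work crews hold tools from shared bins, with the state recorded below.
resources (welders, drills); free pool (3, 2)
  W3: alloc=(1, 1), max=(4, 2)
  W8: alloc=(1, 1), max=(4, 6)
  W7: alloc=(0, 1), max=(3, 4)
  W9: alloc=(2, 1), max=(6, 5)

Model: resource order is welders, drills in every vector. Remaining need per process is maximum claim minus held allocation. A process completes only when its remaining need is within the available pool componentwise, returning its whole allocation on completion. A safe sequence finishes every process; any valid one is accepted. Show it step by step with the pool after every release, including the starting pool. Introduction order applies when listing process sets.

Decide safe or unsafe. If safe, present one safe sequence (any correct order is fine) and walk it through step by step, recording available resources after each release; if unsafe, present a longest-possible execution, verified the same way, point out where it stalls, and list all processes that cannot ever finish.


SAFE. One safe sequence: W3, W7, W9, W8.
Key observation: the order's first zero-slack moment is W3 ((3, 1) needed, (3, 2) free — a requested resource with nothing to spare).
Check, step by step:
  pool = (3, 2)
  run W3 (needs (3, 1), free (3, 2)); after release of (1, 1) the pool is (4, 3)
  run W7 (needs (3, 3), free (4, 3)); after release of (0, 1) the pool is (4, 4)
  run W9 (needs (4, 4), free (4, 4)); after release of (2, 1) the pool is (6, 5)
  run W8 (needs (3, 5), free (6, 5)); after release of (1, 1) the pool is (7, 6)
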